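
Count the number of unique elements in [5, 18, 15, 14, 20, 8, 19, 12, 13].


List all unique values:
Distinct values: [5, 8, 12, 13, 14, 15, 18, 19, 20]
Count = 9
Final answer: 9


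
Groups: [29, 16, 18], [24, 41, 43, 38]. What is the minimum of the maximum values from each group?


Find max of each group:
  Group 1: [29, 16, 18] -> max = 29
  Group 2: [24, 41, 43, 38] -> max = 43
Maxes: [29, 43]
Minimum of maxes = 29
Final answer: 29


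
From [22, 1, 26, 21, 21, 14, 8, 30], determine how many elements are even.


Check each element:
  22 is even
  1 is odd
  26 is even
  21 is odd
  21 is odd
  14 is even
  8 is even
  30 is even
Evens: [22, 26, 14, 8, 30]
Count of evens = 5
Final answer: 5


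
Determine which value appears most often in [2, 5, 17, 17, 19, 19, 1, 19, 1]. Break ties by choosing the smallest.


Count the frequency of each value:
  1 appears 2 time(s)
  2 appears 1 time(s)
  5 appears 1 time(s)
  17 appears 2 time(s)
  19 appears 3 time(s)
Maximum frequency is 3.
Only 19 reaches that frequency, so it is the mode.
Final answer: 19


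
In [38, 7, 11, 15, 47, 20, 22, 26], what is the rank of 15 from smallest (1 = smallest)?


Sort ascending: [7, 11, 15, 20, 22, 26, 38, 47]
Find 15 in the sorted list.
15 is at position 3 (1-indexed).
Final answer: 3


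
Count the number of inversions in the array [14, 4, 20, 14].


For each element, count the later elements that are smaller than it:
  14 (index 0): smaller elements after it = [4] -> 1
  4 (index 1): smaller elements after it = [] -> 0
  20 (index 2): smaller elements after it = [14] -> 1
Total inversions = 1 + 0 + 1 = 2
Final answer: 2


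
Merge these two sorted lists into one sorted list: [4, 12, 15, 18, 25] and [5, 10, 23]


List A: [4, 12, 15, 18, 25]
List B: [5, 10, 23]
Repeatedly compare the front elements and take the smaller:
  4 vs 5 -> take 4
  12 vs 5 -> take 5
  12 vs 10 -> take 10
  12 vs 23 -> take 12
  15 vs 23 -> take 15
  18 vs 23 -> take 18
  25 vs 23 -> take 23
  B is exhausted; append the rest of A: [25]
Final answer: [4, 5, 10, 12, 15, 18, 23, 25]


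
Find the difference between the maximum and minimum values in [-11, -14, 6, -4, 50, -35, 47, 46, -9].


Maximum value: 50
Minimum value: -35
Range = 50 - (-35) = 85
Final answer: 85


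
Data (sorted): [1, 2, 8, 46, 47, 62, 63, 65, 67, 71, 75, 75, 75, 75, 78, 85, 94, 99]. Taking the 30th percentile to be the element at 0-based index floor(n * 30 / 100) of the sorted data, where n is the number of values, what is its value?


The dataset has n = 18 elements.
Index = floor(18 * 30 / 100) = floor(540 / 100) = floor(5.4) = 5
Counting from index 0 in the sorted data, the element at index 5 is 62.
Final answer: 62


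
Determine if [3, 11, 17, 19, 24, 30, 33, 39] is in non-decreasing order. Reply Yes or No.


Check consecutive pairs:
  3 <= 11? True
  11 <= 17? True
  17 <= 19? True
  19 <= 24? True
  24 <= 30? True
  30 <= 33? True
  33 <= 39? True
Every consecutive pair is in order, so the list is non-decreasing.
Final answer: Yes


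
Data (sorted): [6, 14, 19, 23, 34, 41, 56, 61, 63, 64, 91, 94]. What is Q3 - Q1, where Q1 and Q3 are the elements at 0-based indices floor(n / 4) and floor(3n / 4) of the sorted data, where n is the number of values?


The data has n = 12 elements.
Q1 index = floor(12 / 4) = floor(3) = 3; Q3 index = floor(3 * 12 / 4) = floor(9) = 9
Q1 = element at index 3 = 23
Q3 = element at index 9 = 64
IQR = 64 - 23 = 41
Final answer: 41


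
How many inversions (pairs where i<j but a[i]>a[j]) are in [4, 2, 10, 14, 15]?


For each element, count the later elements that are smaller than it:
  4 (index 0): smaller elements after it = [2] -> 1
  2 (index 1): smaller elements after it = [] -> 0
  10 (index 2): smaller elements after it = [] -> 0
  14 (index 3): smaller elements after it = [] -> 0
Total inversions = 1 + 0 + 0 + 0 = 1
Final answer: 1


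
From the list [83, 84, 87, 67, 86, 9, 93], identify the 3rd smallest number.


Sort ascending: [9, 67, 83, 84, 86, 87, 93]
The 3rd element (1-indexed) is at index 2.
Value = 83
Final answer: 83


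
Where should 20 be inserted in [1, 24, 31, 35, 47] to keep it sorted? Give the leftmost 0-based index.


List is sorted: [1, 24, 31, 35, 47]
We need the leftmost position where 20 can be inserted, i.e. the first index whose element is >= 20 (or the end of the list if none is).
Binary search with low=0, high=5 (0-based indices):
  low=0, high=5, mid=2: a[2]=31 >= 20, so high = 2
  low=0, high=2, mid=1: a[1]=24 >= 20, so high = 1
  low=0, high=1, mid=0: a[0]=1 < 20, so low = 1
Now low = high = 1, so the insertion index is 1.
Final answer: 1


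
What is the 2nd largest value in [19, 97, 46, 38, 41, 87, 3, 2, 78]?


Sort descending: [97, 87, 78, 46, 41, 38, 19, 3, 2]
The 2nd element (1-indexed) is at index 1.
Value = 87
Final answer: 87


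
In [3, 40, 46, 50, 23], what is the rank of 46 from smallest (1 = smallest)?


Sort ascending: [3, 23, 40, 46, 50]
Find 46 in the sorted list.
46 is at position 4 (1-indexed).
Final answer: 4


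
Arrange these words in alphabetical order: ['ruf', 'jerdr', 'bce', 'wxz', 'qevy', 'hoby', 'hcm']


Compare strings character by character (the first differing letter decides):
  'bce' < 'hcm' since 'b' < 'h' at position 1
  'hcm' < 'hoby' since 'c' < 'o' at position 2
  'hoby' < 'jerdr' since 'h' < 'j' at position 1
  'jerdr' < 'qevy' since 'j' < 'q' at position 1
  'qevy' < 'ruf' since 'q' < 'r' at position 1
  'ruf' < 'wxz' since 'r' < 'w' at position 1
Chaining these comparisons gives the alphabetical order.
Final answer: ['bce', 'hcm', 'hoby', 'jerdr', 'qevy', 'ruf', 'wxz']


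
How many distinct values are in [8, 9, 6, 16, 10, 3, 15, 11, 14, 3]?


List all unique values:
Distinct values: [3, 6, 8, 9, 10, 11, 14, 15, 16]
Count = 9
Final answer: 9


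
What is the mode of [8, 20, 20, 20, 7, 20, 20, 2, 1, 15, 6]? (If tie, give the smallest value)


Count the frequency of each value:
  1 appears 1 time(s)
  2 appears 1 time(s)
  6 appears 1 time(s)
  7 appears 1 time(s)
  8 appears 1 time(s)
  15 appears 1 time(s)
  20 appears 5 time(s)
Maximum frequency is 5.
Only 20 reaches that frequency, so it is the mode.
Final answer: 20


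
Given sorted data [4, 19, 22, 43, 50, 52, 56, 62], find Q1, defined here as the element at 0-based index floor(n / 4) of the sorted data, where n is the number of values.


The list has n = 8 elements.
Q1 index = floor(8 / 4) = floor(2) = 2
Counting from index 0 in the sorted data, the element at index 2 is 22.
Final answer: 22


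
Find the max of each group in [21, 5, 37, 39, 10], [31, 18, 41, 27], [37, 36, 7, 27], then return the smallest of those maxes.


Find max of each group:
  Group 1: [21, 5, 37, 39, 10] -> max = 39
  Group 2: [31, 18, 41, 27] -> max = 41
  Group 3: [37, 36, 7, 27] -> max = 37
Maxes: [39, 41, 37]
Minimum of maxes = 37
Final answer: 37


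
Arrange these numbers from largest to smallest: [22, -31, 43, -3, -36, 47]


Original list: [22, -31, 43, -3, -36, 47]
Repeatedly take the largest remaining element:
  Remaining [22, -31, 43, -3, -36, 47] -> largest is 47
  Remaining [22, -31, 43, -3, -36] -> largest is 43
  Remaining [22, -31, -3, -36] -> largest is 22
  Remaining [-31, -3, -36] -> largest is -3
  Remaining [-31, -36] -> largest is -31
  Remaining [-36] -> largest is -36
Collecting the picks in order gives the descending list.
Final answer: [47, 43, 22, -3, -31, -36]


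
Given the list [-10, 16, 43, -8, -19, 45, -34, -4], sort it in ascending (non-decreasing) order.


Original list: [-10, 16, 43, -8, -19, 45, -34, -4]
Repeatedly take the smallest remaining element:
  Remaining [-10, 16, 43, -8, -19, 45, -34, -4] -> smallest is -34
  Remaining [-10, 16, 43, -8, -19, 45, -4] -> smallest is -19
  Remaining [-10, 16, 43, -8, 45, -4] -> smallest is -10
  Remaining [16, 43, -8, 45, -4] -> smallest is -8
  Remaining [16, 43, 45, -4] -> smallest is -4
  Remaining [16, 43, 45] -> smallest is 16
  Remaining [43, 45] -> smallest is 43
  Remaining [45] -> smallest is 45
Collecting the picks in order gives the sorted list.
Final answer: [-34, -19, -10, -8, -4, 16, 43, 45]


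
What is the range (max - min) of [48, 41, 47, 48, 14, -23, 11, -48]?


Maximum value: 48
Minimum value: -48
Range = 48 - (-48) = 96
Final answer: 96


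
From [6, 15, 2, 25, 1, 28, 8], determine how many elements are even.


Check each element:
  6 is even
  15 is odd
  2 is even
  25 is odd
  1 is odd
  28 is even
  8 is even
Evens: [6, 2, 28, 8]
Count of evens = 4
Final answer: 4


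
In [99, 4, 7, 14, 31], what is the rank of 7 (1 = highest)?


Sort descending: [99, 31, 14, 7, 4]
Find 7 in the sorted list.
7 is at position 4.
Final answer: 4


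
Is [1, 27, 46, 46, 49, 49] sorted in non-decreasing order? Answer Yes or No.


Check consecutive pairs:
  1 <= 27? True
  27 <= 46? True
  46 <= 46? True
  46 <= 49? True
  49 <= 49? True
Every consecutive pair is in order, so the list is non-decreasing.
Final answer: Yes


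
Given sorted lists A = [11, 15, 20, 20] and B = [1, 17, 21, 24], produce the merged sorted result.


List A: [11, 15, 20, 20]
List B: [1, 17, 21, 24]
Repeatedly compare the front elements and take the smaller:
  11 vs 1 -> take 1
  11 vs 17 -> take 11
  15 vs 17 -> take 15
  20 vs 17 -> take 17
  20 vs 21 -> take 20
  20 vs 21 -> take 20
  A is exhausted; append the rest of B: [21, 24]
Final answer: [1, 11, 15, 17, 20, 20, 21, 24]


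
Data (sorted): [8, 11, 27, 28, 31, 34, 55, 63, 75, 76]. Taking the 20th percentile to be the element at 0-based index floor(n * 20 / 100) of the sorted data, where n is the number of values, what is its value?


The dataset has n = 10 elements.
Index = floor(10 * 20 / 100) = floor(200 / 100) = floor(2) = 2
Counting from index 0 in the sorted data, the element at index 2 is 27.
Final answer: 27


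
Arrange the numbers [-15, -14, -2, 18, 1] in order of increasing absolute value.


Compute absolute values:
  |-15| = 15
  |-14| = 14
  |-2| = 2
  |18| = 18
  |1| = 1
Absolute values in increasing order: 1 < 2 < 14 < 15 < 18
Listing the original numbers in that order gives the answer.
Final answer: [1, -2, -14, -15, 18]


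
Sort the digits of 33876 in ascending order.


The number 33876 has digits: 3, 3, 8, 7, 6
Sorted: 3, 3, 6, 7, 8
Joining the sorted digits gives the result.
Final answer: 33678


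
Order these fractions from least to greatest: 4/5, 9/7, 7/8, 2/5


Convert to decimal for comparison:
  4/5 = 0.8
  9/7 = 1.2857
  7/8 = 0.875
  2/5 = 0.4
Decimals in increasing order: 0.4 < 0.8 < 0.875 < 1.2857
Writing each back as its fraction gives the sorted order.
Final answer: 2/5, 4/5, 7/8, 9/7


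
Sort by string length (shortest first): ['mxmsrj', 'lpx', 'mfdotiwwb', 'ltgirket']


Compute lengths:
  'mxmsrj' has length 6
  'lpx' has length 3
  'mfdotiwwb' has length 9
  'ltgirket' has length 8
Lengths in increasing order: 3 < 6 < 8 < 9
Listing the words in that order gives the answer.
Final answer: ['lpx', 'mxmsrj', 'ltgirket', 'mfdotiwwb']


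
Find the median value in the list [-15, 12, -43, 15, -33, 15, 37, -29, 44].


First, sort the list: [-43, -33, -29, -15, 12, 15, 15, 37, 44]
The list has 9 elements (odd count).
The middle index is 4 (0-based), and the element there is 12.
Final answer: 12


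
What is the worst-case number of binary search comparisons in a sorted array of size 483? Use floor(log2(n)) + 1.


Binary search halves the search space each step.
Maximum comparisons = floor(log2(483)) + 1
log2(483) = 8.9159
floor(log2(483)) = 8, so 8 + 1 = 9
Final answer: 9


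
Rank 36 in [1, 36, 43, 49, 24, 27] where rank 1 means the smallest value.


Sort ascending: [1, 24, 27, 36, 43, 49]
Find 36 in the sorted list.
36 is at position 4 (1-indexed).
Final answer: 4


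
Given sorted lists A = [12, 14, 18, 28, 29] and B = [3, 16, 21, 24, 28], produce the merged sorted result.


List A: [12, 14, 18, 28, 29]
List B: [3, 16, 21, 24, 28]
Repeatedly compare the front elements and take the smaller:
  12 vs 3 -> take 3
  12 vs 16 -> take 12
  14 vs 16 -> take 14
  18 vs 16 -> take 16
  18 vs 21 -> take 18
  28 vs 21 -> take 21
  28 vs 24 -> take 24
  28 vs 28 -> take 28
  29 vs 28 -> take 28
  B is exhausted; append the rest of A: [29]
Final answer: [3, 12, 14, 16, 18, 21, 24, 28, 28, 29]


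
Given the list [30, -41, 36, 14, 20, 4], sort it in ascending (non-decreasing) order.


Original list: [30, -41, 36, 14, 20, 4]
Repeatedly take the smallest remaining element:
  Remaining [30, -41, 36, 14, 20, 4] -> smallest is -41
  Remaining [30, 36, 14, 20, 4] -> smallest is 4
  Remaining [30, 36, 14, 20] -> smallest is 14
  Remaining [30, 36, 20] -> smallest is 20
  Remaining [30, 36] -> smallest is 30
  Remaining [36] -> smallest is 36
Collecting the picks in order gives the sorted list.
Final answer: [-41, 4, 14, 20, 30, 36]


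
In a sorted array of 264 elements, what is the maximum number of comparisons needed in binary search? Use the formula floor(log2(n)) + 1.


Binary search halves the search space each step.
Maximum comparisons = floor(log2(264)) + 1
log2(264) = 8.0444
floor(log2(264)) = 8, so 8 + 1 = 9
Final answer: 9


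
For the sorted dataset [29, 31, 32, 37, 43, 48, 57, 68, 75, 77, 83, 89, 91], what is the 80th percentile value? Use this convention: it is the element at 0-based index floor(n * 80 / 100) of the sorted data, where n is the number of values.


The dataset has n = 13 elements.
Index = floor(13 * 80 / 100) = floor(1040 / 100) = floor(10.4) = 10
Counting from index 0 in the sorted data, the element at index 10 is 83.
Final answer: 83


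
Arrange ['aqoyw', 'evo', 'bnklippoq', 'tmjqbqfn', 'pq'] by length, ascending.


Compute lengths:
  'aqoyw' has length 5
  'evo' has length 3
  'bnklippoq' has length 9
  'tmjqbqfn' has length 8
  'pq' has length 2
Lengths in increasing order: 2 < 3 < 5 < 8 < 9
Listing the words in that order gives the answer.
Final answer: ['pq', 'evo', 'aqoyw', 'tmjqbqfn', 'bnklippoq']


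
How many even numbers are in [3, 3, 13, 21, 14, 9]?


Check each element:
  3 is odd
  3 is odd
  13 is odd
  21 is odd
  14 is even
  9 is odd
Evens: [14]
Count of evens = 1
Final answer: 1


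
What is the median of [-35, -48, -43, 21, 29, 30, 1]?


First, sort the list: [-48, -43, -35, 1, 21, 29, 30]
The list has 7 elements (odd count).
The middle index is 3 (0-based), and the element there is 1.
Final answer: 1


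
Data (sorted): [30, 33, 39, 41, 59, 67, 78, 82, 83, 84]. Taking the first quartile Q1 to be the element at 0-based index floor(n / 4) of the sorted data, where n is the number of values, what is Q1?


The list has n = 10 elements.
Q1 index = floor(10 / 4) = floor(2.5) = 2
Counting from index 0 in the sorted data, the element at index 2 is 39.
Final answer: 39


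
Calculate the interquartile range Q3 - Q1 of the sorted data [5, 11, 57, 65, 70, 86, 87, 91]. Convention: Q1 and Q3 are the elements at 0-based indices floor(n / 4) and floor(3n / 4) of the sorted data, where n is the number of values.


The data has n = 8 elements.
Q1 index = floor(8 / 4) = floor(2) = 2; Q3 index = floor(3 * 8 / 4) = floor(6) = 6
Q1 = element at index 2 = 57
Q3 = element at index 6 = 87
IQR = 87 - 57 = 30
Final answer: 30


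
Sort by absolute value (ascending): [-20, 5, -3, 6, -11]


Compute absolute values:
  |-20| = 20
  |5| = 5
  |-3| = 3
  |6| = 6
  |-11| = 11
Absolute values in increasing order: 3 < 5 < 6 < 11 < 20
Listing the original numbers in that order gives the answer.
Final answer: [-3, 5, 6, -11, -20]


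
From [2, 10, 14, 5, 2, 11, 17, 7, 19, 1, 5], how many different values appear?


List all unique values:
Distinct values: [1, 2, 5, 7, 10, 11, 14, 17, 19]
Count = 9
Final answer: 9


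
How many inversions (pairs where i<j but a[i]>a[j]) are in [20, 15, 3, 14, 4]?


For each element, count the later elements that are smaller than it:
  20 (index 0): smaller elements after it = [15, 3, 14, 4] -> 4
  15 (index 1): smaller elements after it = [3, 14, 4] -> 3
  3 (index 2): smaller elements after it = [] -> 0
  14 (index 3): smaller elements after it = [4] -> 1
Total inversions = 4 + 3 + 0 + 1 = 8
Final answer: 8


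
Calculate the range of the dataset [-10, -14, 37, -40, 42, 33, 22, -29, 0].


Maximum value: 42
Minimum value: -40
Range = 42 - (-40) = 82
Final answer: 82


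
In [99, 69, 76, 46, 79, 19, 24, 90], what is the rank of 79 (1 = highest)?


Sort descending: [99, 90, 79, 76, 69, 46, 24, 19]
Find 79 in the sorted list.
79 is at position 3.
Final answer: 3


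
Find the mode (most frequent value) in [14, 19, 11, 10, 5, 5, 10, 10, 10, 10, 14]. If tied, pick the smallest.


Count the frequency of each value:
  5 appears 2 time(s)
  10 appears 5 time(s)
  11 appears 1 time(s)
  14 appears 2 time(s)
  19 appears 1 time(s)
Maximum frequency is 5.
Only 10 reaches that frequency, so it is the mode.
Final answer: 10


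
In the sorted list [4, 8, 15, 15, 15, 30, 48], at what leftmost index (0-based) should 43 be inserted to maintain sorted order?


List is sorted: [4, 8, 15, 15, 15, 30, 48]
We need the leftmost position where 43 can be inserted, i.e. the first index whose element is >= 43 (or the end of the list if none is).
Binary search with low=0, high=7 (0-based indices):
  low=0, high=7, mid=3: a[3]=15 < 43, so low = 4
  low=4, high=7, mid=5: a[5]=30 < 43, so low = 6
  low=6, high=7, mid=6: a[6]=48 >= 43, so high = 6
Now low = high = 6, so the insertion index is 6.
Final answer: 6


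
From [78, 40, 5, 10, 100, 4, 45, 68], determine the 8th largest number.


Sort descending: [100, 78, 68, 45, 40, 10, 5, 4]
The 8th element (1-indexed) is at index 7.
Value = 4
Final answer: 4


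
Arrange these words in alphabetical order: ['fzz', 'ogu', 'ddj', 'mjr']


Compare strings character by character (the first differing letter decides):
  'ddj' < 'fzz' since 'd' < 'f' at position 1
  'fzz' < 'mjr' since 'f' < 'm' at position 1
  'mjr' < 'ogu' since 'm' < 'o' at position 1
Chaining these comparisons gives the alphabetical order.
Final answer: ['ddj', 'fzz', 'mjr', 'ogu']


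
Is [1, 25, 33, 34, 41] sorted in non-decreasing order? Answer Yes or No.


Check consecutive pairs:
  1 <= 25? True
  25 <= 33? True
  33 <= 34? True
  34 <= 41? True
Every consecutive pair is in order, so the list is non-decreasing.
Final answer: Yes


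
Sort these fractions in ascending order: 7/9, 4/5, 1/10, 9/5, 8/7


Convert to decimal for comparison:
  7/9 = 0.7778
  4/5 = 0.8
  1/10 = 0.1
  9/5 = 1.8
  8/7 = 1.1429
Decimals in increasing order: 0.1 < 0.7778 < 0.8 < 1.1429 < 1.8
Writing each back as its fraction gives the sorted order.
Final answer: 1/10, 7/9, 4/5, 8/7, 9/5


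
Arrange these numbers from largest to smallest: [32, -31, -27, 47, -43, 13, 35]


Original list: [32, -31, -27, 47, -43, 13, 35]
Repeatedly take the largest remaining element:
  Remaining [32, -31, -27, 47, -43, 13, 35] -> largest is 47
  Remaining [32, -31, -27, -43, 13, 35] -> largest is 35
  Remaining [32, -31, -27, -43, 13] -> largest is 32
  Remaining [-31, -27, -43, 13] -> largest is 13
  Remaining [-31, -27, -43] -> largest is -27
  Remaining [-31, -43] -> largest is -31
  Remaining [-43] -> largest is -43
Collecting the picks in order gives the descending list.
Final answer: [47, 35, 32, 13, -27, -31, -43]


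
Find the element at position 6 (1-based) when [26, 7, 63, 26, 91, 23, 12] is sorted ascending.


Sort ascending: [7, 12, 23, 26, 26, 63, 91]
The 6th element (1-indexed) is at index 5.
Value = 63
Final answer: 63


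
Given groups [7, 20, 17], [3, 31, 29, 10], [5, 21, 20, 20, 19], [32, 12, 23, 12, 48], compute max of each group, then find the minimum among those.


Find max of each group:
  Group 1: [7, 20, 17] -> max = 20
  Group 2: [3, 31, 29, 10] -> max = 31
  Group 3: [5, 21, 20, 20, 19] -> max = 21
  Group 4: [32, 12, 23, 12, 48] -> max = 48
Maxes: [20, 31, 21, 48]
Minimum of maxes = 20
Final answer: 20


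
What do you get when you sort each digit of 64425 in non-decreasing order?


The number 64425 has digits: 6, 4, 4, 2, 5
Sorted: 2, 4, 4, 5, 6
Joining the sorted digits gives the result.
Final answer: 24456


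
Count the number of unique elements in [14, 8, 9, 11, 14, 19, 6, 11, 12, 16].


List all unique values:
Distinct values: [6, 8, 9, 11, 12, 14, 16, 19]
Count = 8
Final answer: 8


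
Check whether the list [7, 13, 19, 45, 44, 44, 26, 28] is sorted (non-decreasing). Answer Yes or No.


Check consecutive pairs:
  7 <= 13? True
  13 <= 19? True
  19 <= 45? True
  45 <= 44? False
  44 <= 44? True
  44 <= 26? False
  26 <= 28? True
2 consecutive pair(s) are out of order, so the list is not sorted.
Final answer: No


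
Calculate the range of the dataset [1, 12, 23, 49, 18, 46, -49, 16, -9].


Maximum value: 49
Minimum value: -49
Range = 49 - (-49) = 98
Final answer: 98


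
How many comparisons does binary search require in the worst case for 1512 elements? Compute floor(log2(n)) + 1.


Binary search halves the search space each step.
Maximum comparisons = floor(log2(1512)) + 1
log2(1512) = 10.5622
floor(log2(1512)) = 10, so 10 + 1 = 11
Final answer: 11


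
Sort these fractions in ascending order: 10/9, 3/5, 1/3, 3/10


Convert to decimal for comparison:
  10/9 = 1.1111
  3/5 = 0.6
  1/3 = 0.3333
  3/10 = 0.3
Decimals in increasing order: 0.3 < 0.3333 < 0.6 < 1.1111
Writing each back as its fraction gives the sorted order.
Final answer: 3/10, 1/3, 3/5, 10/9


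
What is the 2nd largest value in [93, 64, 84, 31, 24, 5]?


Sort descending: [93, 84, 64, 31, 24, 5]
The 2nd element (1-indexed) is at index 1.
Value = 84
Final answer: 84


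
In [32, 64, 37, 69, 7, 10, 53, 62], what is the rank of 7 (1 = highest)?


Sort descending: [69, 64, 62, 53, 37, 32, 10, 7]
Find 7 in the sorted list.
7 is at position 8.
Final answer: 8


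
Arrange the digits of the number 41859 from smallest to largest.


The number 41859 has digits: 4, 1, 8, 5, 9
Sorted: 1, 4, 5, 8, 9
Joining the sorted digits gives the result.
Final answer: 14589


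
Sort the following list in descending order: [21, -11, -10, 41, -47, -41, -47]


Original list: [21, -11, -10, 41, -47, -41, -47]
Repeatedly take the largest remaining element:
  Remaining [21, -11, -10, 41, -47, -41, -47] -> largest is 41
  Remaining [21, -11, -10, -47, -41, -47] -> largest is 21
  Remaining [-11, -10, -47, -41, -47] -> largest is -10
  Remaining [-11, -47, -41, -47] -> largest is -11
  Remaining [-47, -41, -47] -> largest is -41
  Remaining [-47, -47] -> largest is -47
  Remaining [-47] -> largest is -47
Collecting the picks in order gives the descending list.
Final answer: [41, 21, -10, -11, -41, -47, -47]


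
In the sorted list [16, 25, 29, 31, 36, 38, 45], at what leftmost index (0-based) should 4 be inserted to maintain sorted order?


List is sorted: [16, 25, 29, 31, 36, 38, 45]
We need the leftmost position where 4 can be inserted, i.e. the first index whose element is >= 4 (or the end of the list if none is).
Binary search with low=0, high=7 (0-based indices):
  low=0, high=7, mid=3: a[3]=31 >= 4, so high = 3
  low=0, high=3, mid=1: a[1]=25 >= 4, so high = 1
  low=0, high=1, mid=0: a[0]=16 >= 4, so high = 0
Now low = high = 0, so the insertion index is 0.
Final answer: 0


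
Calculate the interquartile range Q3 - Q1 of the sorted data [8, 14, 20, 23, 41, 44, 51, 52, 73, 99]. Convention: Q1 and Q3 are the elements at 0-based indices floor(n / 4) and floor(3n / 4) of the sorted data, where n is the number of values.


The data has n = 10 elements.
Q1 index = floor(10 / 4) = floor(2.5) = 2; Q3 index = floor(3 * 10 / 4) = floor(7.5) = 7
Q1 = element at index 2 = 20
Q3 = element at index 7 = 52
IQR = 52 - 20 = 32
Final answer: 32


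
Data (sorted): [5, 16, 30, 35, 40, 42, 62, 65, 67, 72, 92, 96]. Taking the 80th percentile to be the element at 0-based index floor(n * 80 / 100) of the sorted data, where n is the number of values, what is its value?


The dataset has n = 12 elements.
Index = floor(12 * 80 / 100) = floor(960 / 100) = floor(9.6) = 9
Counting from index 0 in the sorted data, the element at index 9 is 72.
Final answer: 72


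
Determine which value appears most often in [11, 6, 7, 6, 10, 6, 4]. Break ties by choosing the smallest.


Count the frequency of each value:
  4 appears 1 time(s)
  6 appears 3 time(s)
  7 appears 1 time(s)
  10 appears 1 time(s)
  11 appears 1 time(s)
Maximum frequency is 3.
Only 6 reaches that frequency, so it is the mode.
Final answer: 6


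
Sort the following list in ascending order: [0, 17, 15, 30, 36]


Original list: [0, 17, 15, 30, 36]
Repeatedly take the smallest remaining element:
  Remaining [0, 17, 15, 30, 36] -> smallest is 0
  Remaining [17, 15, 30, 36] -> smallest is 15
  Remaining [17, 30, 36] -> smallest is 17
  Remaining [30, 36] -> smallest is 30
  Remaining [36] -> smallest is 36
Collecting the picks in order gives the sorted list.
Final answer: [0, 15, 17, 30, 36]


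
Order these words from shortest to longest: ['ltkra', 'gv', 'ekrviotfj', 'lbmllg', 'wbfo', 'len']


Compute lengths:
  'ltkra' has length 5
  'gv' has length 2
  'ekrviotfj' has length 9
  'lbmllg' has length 6
  'wbfo' has length 4
  'len' has length 3
Lengths in increasing order: 2 < 3 < 4 < 5 < 6 < 9
Listing the words in that order gives the answer.
Final answer: ['gv', 'len', 'wbfo', 'ltkra', 'lbmllg', 'ekrviotfj']


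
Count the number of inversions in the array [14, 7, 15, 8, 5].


For each element, count the later elements that are smaller than it:
  14 (index 0): smaller elements after it = [7, 8, 5] -> 3
  7 (index 1): smaller elements after it = [5] -> 1
  15 (index 2): smaller elements after it = [8, 5] -> 2
  8 (index 3): smaller elements after it = [5] -> 1
Total inversions = 3 + 1 + 2 + 1 = 7
Final answer: 7


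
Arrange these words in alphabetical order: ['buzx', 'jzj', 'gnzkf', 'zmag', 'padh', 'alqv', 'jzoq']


Compare strings character by character (the first differing letter decides):
  'alqv' < 'buzx' since 'a' < 'b' at position 1
  'buzx' < 'gnzkf' since 'b' < 'g' at position 1
  'gnzkf' < 'jzj' since 'g' < 'j' at position 1
  'jzj' < 'jzoq' since 'j' < 'o' at position 3
  'jzoq' < 'padh' since 'j' < 'p' at position 1
  'padh' < 'zmag' since 'p' < 'z' at position 1
Chaining these comparisons gives the alphabetical order.
Final answer: ['alqv', 'buzx', 'gnzkf', 'jzj', 'jzoq', 'padh', 'zmag']


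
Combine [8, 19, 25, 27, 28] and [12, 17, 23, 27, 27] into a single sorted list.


List A: [8, 19, 25, 27, 28]
List B: [12, 17, 23, 27, 27]
Repeatedly compare the front elements and take the smaller:
  8 vs 12 -> take 8
  19 vs 12 -> take 12
  19 vs 17 -> take 17
  19 vs 23 -> take 19
  25 vs 23 -> take 23
  25 vs 27 -> take 25
  27 vs 27 -> take 27
  28 vs 27 -> take 27
  28 vs 27 -> take 27
  B is exhausted; append the rest of A: [28]
Final answer: [8, 12, 17, 19, 23, 25, 27, 27, 27, 28]


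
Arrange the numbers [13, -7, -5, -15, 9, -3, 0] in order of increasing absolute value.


Compute absolute values:
  |13| = 13
  |-7| = 7
  |-5| = 5
  |-15| = 15
  |9| = 9
  |-3| = 3
  |0| = 0
Absolute values in increasing order: 0 < 3 < 5 < 7 < 9 < 13 < 15
Listing the original numbers in that order gives the answer.
Final answer: [0, -3, -5, -7, 9, 13, -15]


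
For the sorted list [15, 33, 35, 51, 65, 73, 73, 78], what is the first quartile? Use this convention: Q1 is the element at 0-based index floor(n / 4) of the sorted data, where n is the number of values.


The list has n = 8 elements.
Q1 index = floor(8 / 4) = floor(2) = 2
Counting from index 0 in the sorted data, the element at index 2 is 35.
Final answer: 35


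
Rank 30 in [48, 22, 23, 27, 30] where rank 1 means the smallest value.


Sort ascending: [22, 23, 27, 30, 48]
Find 30 in the sorted list.
30 is at position 4 (1-indexed).
Final answer: 4


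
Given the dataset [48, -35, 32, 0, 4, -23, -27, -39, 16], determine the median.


First, sort the list: [-39, -35, -27, -23, 0, 4, 16, 32, 48]
The list has 9 elements (odd count).
The middle index is 4 (0-based), and the element there is 0.
Final answer: 0


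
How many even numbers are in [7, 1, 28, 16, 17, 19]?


Check each element:
  7 is odd
  1 is odd
  28 is even
  16 is even
  17 is odd
  19 is odd
Evens: [28, 16]
Count of evens = 2
Final answer: 2


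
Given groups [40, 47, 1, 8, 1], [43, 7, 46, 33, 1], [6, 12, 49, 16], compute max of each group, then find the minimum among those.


Find max of each group:
  Group 1: [40, 47, 1, 8, 1] -> max = 47
  Group 2: [43, 7, 46, 33, 1] -> max = 46
  Group 3: [6, 12, 49, 16] -> max = 49
Maxes: [47, 46, 49]
Minimum of maxes = 46
Final answer: 46


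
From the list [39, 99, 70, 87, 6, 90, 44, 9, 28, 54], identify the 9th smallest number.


Sort ascending: [6, 9, 28, 39, 44, 54, 70, 87, 90, 99]
The 9th element (1-indexed) is at index 8.
Value = 90
Final answer: 90


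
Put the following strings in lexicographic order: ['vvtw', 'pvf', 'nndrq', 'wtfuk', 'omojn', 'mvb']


Compare strings character by character (the first differing letter decides):
  'mvb' < 'nndrq' since 'm' < 'n' at position 1
  'nndrq' < 'omojn' since 'n' < 'o' at position 1
  'omojn' < 'pvf' since 'o' < 'p' at position 1
  'pvf' < 'vvtw' since 'p' < 'v' at position 1
  'vvtw' < 'wtfuk' since 'v' < 'w' at position 1
Chaining these comparisons gives the alphabetical order.
Final answer: ['mvb', 'nndrq', 'omojn', 'pvf', 'vvtw', 'wtfuk']


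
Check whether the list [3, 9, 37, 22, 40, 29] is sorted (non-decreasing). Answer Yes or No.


Check consecutive pairs:
  3 <= 9? True
  9 <= 37? True
  37 <= 22? False
  22 <= 40? True
  40 <= 29? False
2 consecutive pair(s) are out of order, so the list is not sorted.
Final answer: No


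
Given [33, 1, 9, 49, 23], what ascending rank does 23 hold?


Sort ascending: [1, 9, 23, 33, 49]
Find 23 in the sorted list.
23 is at position 3 (1-indexed).
Final answer: 3


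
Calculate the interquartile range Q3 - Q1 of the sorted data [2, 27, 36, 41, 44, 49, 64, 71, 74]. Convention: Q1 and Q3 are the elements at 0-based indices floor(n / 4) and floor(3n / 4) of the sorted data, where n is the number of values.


The data has n = 9 elements.
Q1 index = floor(9 / 4) = floor(2.25) = 2; Q3 index = floor(3 * 9 / 4) = floor(6.75) = 6
Q1 = element at index 2 = 36
Q3 = element at index 6 = 64
IQR = 64 - 36 = 28
Final answer: 28


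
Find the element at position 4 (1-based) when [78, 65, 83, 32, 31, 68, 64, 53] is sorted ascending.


Sort ascending: [31, 32, 53, 64, 65, 68, 78, 83]
The 4th element (1-indexed) is at index 3.
Value = 64
Final answer: 64


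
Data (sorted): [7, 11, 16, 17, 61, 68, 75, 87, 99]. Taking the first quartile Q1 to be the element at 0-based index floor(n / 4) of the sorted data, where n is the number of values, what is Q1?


The list has n = 9 elements.
Q1 index = floor(9 / 4) = floor(2.25) = 2
Counting from index 0 in the sorted data, the element at index 2 is 16.
Final answer: 16


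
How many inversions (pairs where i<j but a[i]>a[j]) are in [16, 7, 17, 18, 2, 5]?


For each element, count the later elements that are smaller than it:
  16 (index 0): smaller elements after it = [7, 2, 5] -> 3
  7 (index 1): smaller elements after it = [2, 5] -> 2
  17 (index 2): smaller elements after it = [2, 5] -> 2
  18 (index 3): smaller elements after it = [2, 5] -> 2
  2 (index 4): smaller elements after it = [] -> 0
Total inversions = 3 + 2 + 2 + 2 + 0 = 9
Final answer: 9


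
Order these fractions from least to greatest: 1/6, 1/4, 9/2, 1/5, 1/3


Convert to decimal for comparison:
  1/6 = 0.1667
  1/4 = 0.25
  9/2 = 4.5
  1/5 = 0.2
  1/3 = 0.3333
Decimals in increasing order: 0.1667 < 0.2 < 0.25 < 0.3333 < 4.5
Writing each back as its fraction gives the sorted order.
Final answer: 1/6, 1/5, 1/4, 1/3, 9/2


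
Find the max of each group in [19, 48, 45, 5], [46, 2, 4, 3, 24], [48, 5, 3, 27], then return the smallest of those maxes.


Find max of each group:
  Group 1: [19, 48, 45, 5] -> max = 48
  Group 2: [46, 2, 4, 3, 24] -> max = 46
  Group 3: [48, 5, 3, 27] -> max = 48
Maxes: [48, 46, 48]
Minimum of maxes = 46
Final answer: 46


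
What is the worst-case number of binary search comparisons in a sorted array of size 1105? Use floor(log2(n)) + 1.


Binary search halves the search space each step.
Maximum comparisons = floor(log2(1105)) + 1
log2(1105) = 10.1098
floor(log2(1105)) = 10, so 10 + 1 = 11
Final answer: 11


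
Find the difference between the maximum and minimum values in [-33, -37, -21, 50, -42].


Maximum value: 50
Minimum value: -42
Range = 50 - (-42) = 92
Final answer: 92


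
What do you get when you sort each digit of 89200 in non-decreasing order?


The number 89200 has digits: 8, 9, 2, 0, 0
Sorted: 0, 0, 2, 8, 9
Joining the sorted digits gives the result.
Final answer: 00289


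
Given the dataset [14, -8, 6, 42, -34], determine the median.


First, sort the list: [-34, -8, 6, 14, 42]
The list has 5 elements (odd count).
The middle index is 2 (0-based), and the element there is 6.
Final answer: 6


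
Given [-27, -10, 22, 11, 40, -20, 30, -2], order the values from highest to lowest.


Original list: [-27, -10, 22, 11, 40, -20, 30, -2]
Repeatedly take the largest remaining element:
  Remaining [-27, -10, 22, 11, 40, -20, 30, -2] -> largest is 40
  Remaining [-27, -10, 22, 11, -20, 30, -2] -> largest is 30
  Remaining [-27, -10, 22, 11, -20, -2] -> largest is 22
  Remaining [-27, -10, 11, -20, -2] -> largest is 11
  Remaining [-27, -10, -20, -2] -> largest is -2
  Remaining [-27, -10, -20] -> largest is -10
  Remaining [-27, -20] -> largest is -20
  Remaining [-27] -> largest is -27
Collecting the picks in order gives the descending list.
Final answer: [40, 30, 22, 11, -2, -10, -20, -27]


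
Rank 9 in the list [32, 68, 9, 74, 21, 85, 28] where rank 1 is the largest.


Sort descending: [85, 74, 68, 32, 28, 21, 9]
Find 9 in the sorted list.
9 is at position 7.
Final answer: 7


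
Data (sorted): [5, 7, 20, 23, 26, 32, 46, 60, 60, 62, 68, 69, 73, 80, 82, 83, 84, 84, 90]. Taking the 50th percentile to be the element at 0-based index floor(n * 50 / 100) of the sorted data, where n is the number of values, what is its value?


The dataset has n = 19 elements.
Index = floor(19 * 50 / 100) = floor(950 / 100) = floor(9.5) = 9
Counting from index 0 in the sorted data, the element at index 9 is 62.
Final answer: 62


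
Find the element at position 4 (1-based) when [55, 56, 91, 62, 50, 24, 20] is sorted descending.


Sort descending: [91, 62, 56, 55, 50, 24, 20]
The 4th element (1-indexed) is at index 3.
Value = 55
Final answer: 55


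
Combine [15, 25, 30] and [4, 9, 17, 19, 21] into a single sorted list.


List A: [15, 25, 30]
List B: [4, 9, 17, 19, 21]
Repeatedly compare the front elements and take the smaller:
  15 vs 4 -> take 4
  15 vs 9 -> take 9
  15 vs 17 -> take 15
  25 vs 17 -> take 17
  25 vs 19 -> take 19
  25 vs 21 -> take 21
  B is exhausted; append the rest of A: [25, 30]
Final answer: [4, 9, 15, 17, 19, 21, 25, 30]


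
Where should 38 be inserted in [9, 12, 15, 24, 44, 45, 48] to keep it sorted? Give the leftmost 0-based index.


List is sorted: [9, 12, 15, 24, 44, 45, 48]
We need the leftmost position where 38 can be inserted, i.e. the first index whose element is >= 38 (or the end of the list if none is).
Binary search with low=0, high=7 (0-based indices):
  low=0, high=7, mid=3: a[3]=24 < 38, so low = 4
  low=4, high=7, mid=5: a[5]=45 >= 38, so high = 5
  low=4, high=5, mid=4: a[4]=44 >= 38, so high = 4
Now low = high = 4, so the insertion index is 4.
Final answer: 4


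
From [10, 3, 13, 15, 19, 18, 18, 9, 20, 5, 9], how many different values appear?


List all unique values:
Distinct values: [3, 5, 9, 10, 13, 15, 18, 19, 20]
Count = 9
Final answer: 9


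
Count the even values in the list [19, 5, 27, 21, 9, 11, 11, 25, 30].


Check each element:
  19 is odd
  5 is odd
  27 is odd
  21 is odd
  9 is odd
  11 is odd
  11 is odd
  25 is odd
  30 is even
Evens: [30]
Count of evens = 1
Final answer: 1


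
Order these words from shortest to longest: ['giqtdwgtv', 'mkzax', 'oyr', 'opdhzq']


Compute lengths:
  'giqtdwgtv' has length 9
  'mkzax' has length 5
  'oyr' has length 3
  'opdhzq' has length 6
Lengths in increasing order: 3 < 5 < 6 < 9
Listing the words in that order gives the answer.
Final answer: ['oyr', 'mkzax', 'opdhzq', 'giqtdwgtv']


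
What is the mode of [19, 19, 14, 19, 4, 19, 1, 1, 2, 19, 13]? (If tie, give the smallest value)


Count the frequency of each value:
  1 appears 2 time(s)
  2 appears 1 time(s)
  4 appears 1 time(s)
  13 appears 1 time(s)
  14 appears 1 time(s)
  19 appears 5 time(s)
Maximum frequency is 5.
Only 19 reaches that frequency, so it is the mode.
Final answer: 19


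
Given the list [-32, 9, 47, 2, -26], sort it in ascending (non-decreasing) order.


Original list: [-32, 9, 47, 2, -26]
Repeatedly take the smallest remaining element:
  Remaining [-32, 9, 47, 2, -26] -> smallest is -32
  Remaining [9, 47, 2, -26] -> smallest is -26
  Remaining [9, 47, 2] -> smallest is 2
  Remaining [9, 47] -> smallest is 9
  Remaining [47] -> smallest is 47
Collecting the picks in order gives the sorted list.
Final answer: [-32, -26, 2, 9, 47]


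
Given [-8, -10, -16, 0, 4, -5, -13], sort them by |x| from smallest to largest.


Compute absolute values:
  |-8| = 8
  |-10| = 10
  |-16| = 16
  |0| = 0
  |4| = 4
  |-5| = 5
  |-13| = 13
Absolute values in increasing order: 0 < 4 < 5 < 8 < 10 < 13 < 16
Listing the original numbers in that order gives the answer.
Final answer: [0, 4, -5, -8, -10, -13, -16]


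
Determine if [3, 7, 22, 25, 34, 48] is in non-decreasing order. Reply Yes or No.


Check consecutive pairs:
  3 <= 7? True
  7 <= 22? True
  22 <= 25? True
  25 <= 34? True
  34 <= 48? True
Every consecutive pair is in order, so the list is non-decreasing.
Final answer: Yes


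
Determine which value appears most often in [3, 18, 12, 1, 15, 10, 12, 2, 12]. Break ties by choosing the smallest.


Count the frequency of each value:
  1 appears 1 time(s)
  2 appears 1 time(s)
  3 appears 1 time(s)
  10 appears 1 time(s)
  12 appears 3 time(s)
  15 appears 1 time(s)
  18 appears 1 time(s)
Maximum frequency is 3.
Only 12 reaches that frequency, so it is the mode.
Final answer: 12


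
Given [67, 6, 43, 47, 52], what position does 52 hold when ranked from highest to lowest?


Sort descending: [67, 52, 47, 43, 6]
Find 52 in the sorted list.
52 is at position 2.
Final answer: 2


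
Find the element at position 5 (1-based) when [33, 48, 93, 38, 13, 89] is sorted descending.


Sort descending: [93, 89, 48, 38, 33, 13]
The 5th element (1-indexed) is at index 4.
Value = 33
Final answer: 33


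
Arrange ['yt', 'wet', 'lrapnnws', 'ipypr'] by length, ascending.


Compute lengths:
  'yt' has length 2
  'wet' has length 3
  'lrapnnws' has length 8
  'ipypr' has length 5
Lengths in increasing order: 2 < 3 < 5 < 8
Listing the words in that order gives the answer.
Final answer: ['yt', 'wet', 'ipypr', 'lrapnnws']


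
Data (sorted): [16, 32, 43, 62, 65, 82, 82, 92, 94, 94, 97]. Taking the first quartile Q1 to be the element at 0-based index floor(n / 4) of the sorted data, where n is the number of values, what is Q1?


The list has n = 11 elements.
Q1 index = floor(11 / 4) = floor(2.75) = 2
Counting from index 0 in the sorted data, the element at index 2 is 43.
Final answer: 43


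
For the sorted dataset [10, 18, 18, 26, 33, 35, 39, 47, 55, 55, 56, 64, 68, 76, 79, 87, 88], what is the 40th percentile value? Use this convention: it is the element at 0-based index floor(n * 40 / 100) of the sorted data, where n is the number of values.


The dataset has n = 17 elements.
Index = floor(17 * 40 / 100) = floor(680 / 100) = floor(6.8) = 6
Counting from index 0 in the sorted data, the element at index 6 is 39.
Final answer: 39
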